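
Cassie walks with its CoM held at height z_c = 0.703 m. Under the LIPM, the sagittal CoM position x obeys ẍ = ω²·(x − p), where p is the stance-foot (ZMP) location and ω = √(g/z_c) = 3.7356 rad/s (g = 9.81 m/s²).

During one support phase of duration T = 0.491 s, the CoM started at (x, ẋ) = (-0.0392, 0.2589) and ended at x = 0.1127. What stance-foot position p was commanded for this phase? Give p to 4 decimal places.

p = -0.0123

ωT = 3.7356·0.491 = 1.834180; cosh(ωT) = 3.209870, sinh(ωT) = 3.050126
x(T) = p + (x₀−p)·cosh(ωT) + (ẋ₀/ω)·sinh(ωT) ⇒ p·(1 − cosh) = x(T) − x₀·cosh − (ẋ₀/ω)·sinh
numerator   = 0.1127 − (-0.0392)·3.209870 − (0.2589/3.7356)·3.050126 = 0.027134
denominator = 1 − 3.209870 = -2.209870
p = 0.027134 / -2.209870 = -0.0123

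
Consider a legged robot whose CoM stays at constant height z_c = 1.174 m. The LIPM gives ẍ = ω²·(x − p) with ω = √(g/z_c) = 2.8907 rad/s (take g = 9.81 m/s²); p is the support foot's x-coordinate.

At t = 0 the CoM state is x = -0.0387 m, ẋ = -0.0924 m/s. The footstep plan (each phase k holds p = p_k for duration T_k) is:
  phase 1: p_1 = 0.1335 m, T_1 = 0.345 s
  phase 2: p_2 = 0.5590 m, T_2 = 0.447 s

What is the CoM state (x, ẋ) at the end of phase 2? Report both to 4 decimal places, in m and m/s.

phase 1: p=0.1335, T=0.345, ωT=0.997291, cosh=1.539903, sinh=1.171026; start (x,ẋ)=(-0.038700, -0.092400) → end (x,ẋ)=(-0.169103, -0.725199)
phase 2: p=0.5590, T=0.447, ωT=1.292143, cosh=1.957631, sinh=1.682949; start (x,ẋ)=(-0.169103, -0.725199) → end (x,ẋ)=(-1.288563, -4.961819)

x = -1.2886, ẋ = -4.9618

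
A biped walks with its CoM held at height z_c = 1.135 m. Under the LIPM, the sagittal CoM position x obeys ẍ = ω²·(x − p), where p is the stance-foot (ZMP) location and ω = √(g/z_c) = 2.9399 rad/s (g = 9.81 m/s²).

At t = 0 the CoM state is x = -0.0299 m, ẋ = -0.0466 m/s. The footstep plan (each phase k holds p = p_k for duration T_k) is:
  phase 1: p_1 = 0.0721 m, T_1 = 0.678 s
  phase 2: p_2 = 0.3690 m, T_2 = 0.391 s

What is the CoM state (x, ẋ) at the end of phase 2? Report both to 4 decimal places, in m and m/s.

x = -1.5136, ẋ = -5.2473

phase 1: p=0.0721, T=0.678, ωT=1.993252, cosh=3.737808, sinh=3.601556; start (x,ẋ)=(-0.029900, -0.046600) → end (x,ẋ)=(-0.366244, -1.254180)
phase 2: p=0.3690, T=0.391, ωT=1.149501, cosh=1.736706, sinh=1.419911; start (x,ẋ)=(-0.366244, -1.254180) → end (x,ẋ)=(-1.513646, -5.247343)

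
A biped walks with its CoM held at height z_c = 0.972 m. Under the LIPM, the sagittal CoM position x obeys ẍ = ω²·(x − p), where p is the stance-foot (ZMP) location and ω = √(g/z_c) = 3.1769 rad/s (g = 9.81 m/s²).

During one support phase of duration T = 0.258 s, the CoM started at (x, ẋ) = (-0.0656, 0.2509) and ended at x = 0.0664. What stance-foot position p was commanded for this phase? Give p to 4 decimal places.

p = -0.2339

ωT = 3.1769·0.258 = 0.819640; cosh(ωT) = 1.355137, sinh(ωT) = 0.914546
x(T) = p + (x₀−p)·cosh(ωT) + (ẋ₀/ω)·sinh(ωT) ⇒ p·(1 − cosh) = x(T) − x₀·cosh − (ẋ₀/ω)·sinh
numerator   = 0.0664 − (-0.0656)·1.355137 − (0.2509/3.1769)·0.914546 = 0.083069
denominator = 1 − 1.355137 = -0.355137
p = 0.083069 / -0.355137 = -0.2339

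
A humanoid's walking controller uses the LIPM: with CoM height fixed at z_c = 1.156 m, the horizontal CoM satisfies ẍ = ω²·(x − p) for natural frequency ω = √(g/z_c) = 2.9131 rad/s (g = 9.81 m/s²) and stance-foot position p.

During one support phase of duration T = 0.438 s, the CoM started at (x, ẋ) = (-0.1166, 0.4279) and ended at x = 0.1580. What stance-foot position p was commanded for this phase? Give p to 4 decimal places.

p = -0.1510

ωT = 2.9131·0.438 = 1.275938; cosh(ωT) = 1.930614, sinh(ωT) = 1.651445
x(T) = p + (x₀−p)·cosh(ωT) + (ẋ₀/ω)·sinh(ωT) ⇒ p·(1 − cosh) = x(T) − x₀·cosh − (ẋ₀/ω)·sinh
numerator   = 0.1580 − (-0.1166)·1.930614 − (0.4279/2.9131)·1.651445 = 0.140532
denominator = 1 − 1.930614 = -0.930614
p = 0.140532 / -0.930614 = -0.1510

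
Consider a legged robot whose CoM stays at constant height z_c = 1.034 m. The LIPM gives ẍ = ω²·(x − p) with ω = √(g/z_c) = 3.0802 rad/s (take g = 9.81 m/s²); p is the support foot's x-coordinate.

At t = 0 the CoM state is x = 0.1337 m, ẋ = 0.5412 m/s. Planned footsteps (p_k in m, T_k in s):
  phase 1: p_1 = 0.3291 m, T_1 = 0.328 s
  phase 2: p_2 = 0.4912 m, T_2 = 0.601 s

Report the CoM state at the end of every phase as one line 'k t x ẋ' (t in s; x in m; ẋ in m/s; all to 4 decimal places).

phase 1: p=0.3291, T=0.328, ωT=1.010306, cosh=1.555274, sinh=1.191166; start (x,ẋ)=(0.133700, 0.541200) → end (x,ẋ)=(0.234491, 0.124786)
phase 2: p=0.4912, T=0.601, ωT=1.851200, cosh=3.262253, sinh=3.105204; start (x,ẋ)=(0.234491, 0.124786) → end (x,ẋ)=(-0.220452, -2.048251)

1 0.3280 0.2345 0.1248
2 0.9290 -0.2205 -2.0483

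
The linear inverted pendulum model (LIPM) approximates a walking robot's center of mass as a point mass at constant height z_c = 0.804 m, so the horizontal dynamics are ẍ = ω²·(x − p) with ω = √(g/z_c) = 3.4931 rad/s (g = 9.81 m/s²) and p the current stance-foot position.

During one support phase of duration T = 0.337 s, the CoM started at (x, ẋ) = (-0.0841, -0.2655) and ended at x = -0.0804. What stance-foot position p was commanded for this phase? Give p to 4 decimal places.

p = -0.2326

ωT = 3.4931·0.337 = 1.177175; cosh(ωT) = 1.776670, sinh(ωT) = 1.468522
x(T) = p + (x₀−p)·cosh(ωT) + (ẋ₀/ω)·sinh(ωT) ⇒ p·(1 − cosh) = x(T) − x₀·cosh − (ẋ₀/ω)·sinh
numerator   = -0.0804 − (-0.0841)·1.776670 − (-0.2655/3.4931)·1.468522 = 0.180636
denominator = 1 − 1.776670 = -0.776670
p = 0.180636 / -0.776670 = -0.2326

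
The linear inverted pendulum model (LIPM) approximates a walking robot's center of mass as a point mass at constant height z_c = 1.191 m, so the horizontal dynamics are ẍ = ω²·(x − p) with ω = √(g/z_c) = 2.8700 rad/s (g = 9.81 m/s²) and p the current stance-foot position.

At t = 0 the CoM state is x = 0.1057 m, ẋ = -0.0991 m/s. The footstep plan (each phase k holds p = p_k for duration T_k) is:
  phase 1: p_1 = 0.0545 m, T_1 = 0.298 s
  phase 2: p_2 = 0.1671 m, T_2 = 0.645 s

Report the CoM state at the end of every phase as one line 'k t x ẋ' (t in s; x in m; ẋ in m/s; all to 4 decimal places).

phase 1: p=0.0545, T=0.298, ωT=0.855260, cosh=1.388579, sinh=0.963407; start (x,ẋ)=(0.105700, -0.099100) → end (x,ẋ)=(0.092329, 0.003959)
phase 2: p=0.1671, T=0.645, ωT=1.851150, cosh=3.262097, sinh=3.105041; start (x,ẋ)=(0.092329, 0.003959) → end (x,ẋ)=(-0.072527, -0.653404)

1 0.2980 0.0923 0.0040
2 0.9430 -0.0725 -0.6534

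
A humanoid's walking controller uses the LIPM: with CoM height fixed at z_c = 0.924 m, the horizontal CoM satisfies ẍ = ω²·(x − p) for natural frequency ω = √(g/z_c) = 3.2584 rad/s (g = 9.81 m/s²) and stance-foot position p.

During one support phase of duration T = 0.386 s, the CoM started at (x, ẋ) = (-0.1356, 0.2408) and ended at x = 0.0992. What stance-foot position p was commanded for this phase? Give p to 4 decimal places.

ωT = 3.2584·0.386 = 1.257742; cosh(ωT) = 1.900883, sinh(ωT) = 1.616588
x(T) = p + (x₀−p)·cosh(ωT) + (ẋ₀/ω)·sinh(ωT) ⇒ p·(1 − cosh) = x(T) − x₀·cosh − (ẋ₀/ω)·sinh
numerator   = 0.0992 − (-0.1356)·1.900883 − (0.2408/3.2584)·1.616588 = 0.237492
denominator = 1 − 1.900883 = -0.900883
p = 0.237492 / -0.900883 = -0.2636

p = -0.2636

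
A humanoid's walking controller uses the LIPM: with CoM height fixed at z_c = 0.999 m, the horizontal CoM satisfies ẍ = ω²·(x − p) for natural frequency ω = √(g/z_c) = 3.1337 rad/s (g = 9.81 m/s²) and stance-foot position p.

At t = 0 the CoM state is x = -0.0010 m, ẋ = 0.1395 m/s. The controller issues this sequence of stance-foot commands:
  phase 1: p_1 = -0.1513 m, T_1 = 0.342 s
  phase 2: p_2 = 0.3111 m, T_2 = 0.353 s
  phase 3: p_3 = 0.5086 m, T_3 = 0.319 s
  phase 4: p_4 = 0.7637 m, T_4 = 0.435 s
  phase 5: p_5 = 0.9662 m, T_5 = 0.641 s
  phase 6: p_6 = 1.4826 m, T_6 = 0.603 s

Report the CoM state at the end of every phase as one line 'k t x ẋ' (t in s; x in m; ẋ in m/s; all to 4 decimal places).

phase 1: p=-0.1513, T=0.342, ωT=1.071725, cosh=1.631416, sinh=1.288998; start (x,ẋ)=(-0.001000, 0.139500) → end (x,ẋ)=(0.151283, 0.834694)
phase 2: p=0.3111, T=0.353, ωT=1.106196, cosh=1.676826, sinh=1.346011; start (x,ẋ)=(0.151283, 0.834694) → end (x,ẋ)=(0.401639, 0.725530)
phase 3: p=0.5086, T=0.319, ωT=0.999650, cosh=1.542670, sinh=1.174662; start (x,ẋ)=(0.401639, 0.725530) → end (x,ẋ)=(0.615558, 0.725525)
phase 4: p=0.7637, T=0.435, ωT=1.363160, cosh=2.082187, sinh=1.826336; start (x,ẋ)=(0.615558, 0.725525) → end (x,ẋ)=(0.878080, 0.662835)
phase 5: p=0.9662, T=0.641, ωT=2.008702, cosh=3.793898, sinh=3.659736; start (x,ẋ)=(0.878080, 0.662835) → end (x,ẋ)=(1.405985, 1.504129)
phase 6: p=1.4826, T=0.603, ωT=1.889621, cosh=3.383995, sinh=3.232866; start (x,ẋ)=(1.405985, 1.504129) → end (x,ẋ)=(2.775061, 4.313787)

1 0.3420 0.1513 0.8347
2 0.6950 0.4016 0.7255
3 1.0140 0.6156 0.7255
4 1.4490 0.8781 0.6628
5 2.0900 1.4060 1.5041
6 2.6930 2.7751 4.3138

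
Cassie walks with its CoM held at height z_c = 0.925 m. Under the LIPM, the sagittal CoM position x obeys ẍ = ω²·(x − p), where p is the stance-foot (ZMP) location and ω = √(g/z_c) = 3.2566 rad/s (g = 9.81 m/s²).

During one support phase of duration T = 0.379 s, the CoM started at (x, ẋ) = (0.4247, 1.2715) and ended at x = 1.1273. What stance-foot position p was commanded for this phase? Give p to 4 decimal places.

ωT = 3.2566·0.379 = 1.234251; cosh(ωT) = 1.863429, sinh(ωT) = 1.572376
x(T) = p + (x₀−p)·cosh(ωT) + (ẋ₀/ω)·sinh(ωT) ⇒ p·(1 − cosh) = x(T) − x₀·cosh − (ẋ₀/ω)·sinh
numerator   = 1.1273 − (0.4247)·1.863429 − (1.2715/3.2566)·1.572376 = -0.278014
denominator = 1 − 1.863429 = -0.863429
p = -0.278014 / -0.863429 = 0.3220

p = 0.3220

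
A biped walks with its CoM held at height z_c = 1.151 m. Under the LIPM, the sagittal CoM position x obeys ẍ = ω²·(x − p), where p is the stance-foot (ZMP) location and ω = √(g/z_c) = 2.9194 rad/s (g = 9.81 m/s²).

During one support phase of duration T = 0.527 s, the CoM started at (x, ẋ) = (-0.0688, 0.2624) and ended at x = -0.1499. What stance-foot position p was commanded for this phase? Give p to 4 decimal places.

ωT = 2.9194·0.527 = 1.538524; cosh(ωT) = 2.436204, sinh(ωT) = 2.221506
x(T) = p + (x₀−p)·cosh(ωT) + (ẋ₀/ω)·sinh(ωT) ⇒ p·(1 − cosh) = x(T) − x₀·cosh − (ẋ₀/ω)·sinh
numerator   = -0.1499 − (-0.0688)·2.436204 − (0.2624/2.9194)·2.221506 = -0.181961
denominator = 1 − 2.436204 = -1.436204
p = -0.181961 / -1.436204 = 0.1267

p = 0.1267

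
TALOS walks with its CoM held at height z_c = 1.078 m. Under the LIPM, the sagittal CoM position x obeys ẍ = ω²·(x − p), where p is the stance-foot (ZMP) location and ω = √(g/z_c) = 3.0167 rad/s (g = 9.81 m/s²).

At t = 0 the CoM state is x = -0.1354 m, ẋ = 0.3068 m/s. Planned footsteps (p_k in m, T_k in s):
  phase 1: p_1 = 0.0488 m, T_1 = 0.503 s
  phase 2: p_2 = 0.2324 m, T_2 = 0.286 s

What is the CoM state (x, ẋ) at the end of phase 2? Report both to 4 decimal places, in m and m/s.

x = -0.4829, ẋ = -1.8443

phase 1: p=0.0488, T=0.503, ωT=1.517400, cosh=2.389817, sinh=2.170536; start (x,ẋ)=(-0.135400, 0.306800) → end (x,ẋ)=(-0.170660, -0.472919)
phase 2: p=0.2324, T=0.286, ωT=0.862776, cosh=1.395860, sinh=0.973871; start (x,ẋ)=(-0.170660, -0.472919) → end (x,ẋ)=(-0.482886, -1.844268)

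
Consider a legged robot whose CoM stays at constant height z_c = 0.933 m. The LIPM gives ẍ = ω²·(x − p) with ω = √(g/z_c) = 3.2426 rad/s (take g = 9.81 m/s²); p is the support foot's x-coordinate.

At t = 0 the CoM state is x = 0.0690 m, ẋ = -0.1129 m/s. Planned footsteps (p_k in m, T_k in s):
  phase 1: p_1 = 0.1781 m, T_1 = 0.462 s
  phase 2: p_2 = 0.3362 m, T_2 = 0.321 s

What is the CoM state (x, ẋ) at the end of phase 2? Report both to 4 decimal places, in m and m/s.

x = -0.8300, ẋ = -3.5813

phase 1: p=0.1781, T=0.462, ωT=1.498081, cosh=2.348328, sinh=2.124770; start (x,ẋ)=(0.069000, -0.112900) → end (x,ẋ)=(-0.152082, -1.016801)
phase 2: p=0.3362, T=0.321, ωT=1.040875, cosh=1.592419, sinh=1.239273; start (x,ẋ)=(-0.152082, -1.016801) → end (x,ẋ)=(-0.829956, -3.581320)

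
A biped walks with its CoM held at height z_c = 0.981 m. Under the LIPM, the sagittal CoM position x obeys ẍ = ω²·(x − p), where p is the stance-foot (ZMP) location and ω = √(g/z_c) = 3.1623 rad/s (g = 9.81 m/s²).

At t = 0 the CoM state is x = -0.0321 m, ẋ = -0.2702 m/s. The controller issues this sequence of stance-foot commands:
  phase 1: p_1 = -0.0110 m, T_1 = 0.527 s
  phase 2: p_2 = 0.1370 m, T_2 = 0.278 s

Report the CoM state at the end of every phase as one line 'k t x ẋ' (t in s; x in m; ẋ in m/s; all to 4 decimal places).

1 0.5270 -0.2869 -0.9110
2 0.8050 -0.7487 -2.6227

phase 1: p=-0.0110, T=0.527, ωT=1.666532, cosh=2.741339, sinh=2.552438; start (x,ẋ)=(-0.032100, -0.270200) → end (x,ẋ)=(-0.286933, -0.911020)
phase 2: p=0.1370, T=0.278, ωT=0.879119, cosh=1.411963, sinh=0.996815; start (x,ẋ)=(-0.286933, -0.911020) → end (x,ẋ)=(-0.748748, -2.622660)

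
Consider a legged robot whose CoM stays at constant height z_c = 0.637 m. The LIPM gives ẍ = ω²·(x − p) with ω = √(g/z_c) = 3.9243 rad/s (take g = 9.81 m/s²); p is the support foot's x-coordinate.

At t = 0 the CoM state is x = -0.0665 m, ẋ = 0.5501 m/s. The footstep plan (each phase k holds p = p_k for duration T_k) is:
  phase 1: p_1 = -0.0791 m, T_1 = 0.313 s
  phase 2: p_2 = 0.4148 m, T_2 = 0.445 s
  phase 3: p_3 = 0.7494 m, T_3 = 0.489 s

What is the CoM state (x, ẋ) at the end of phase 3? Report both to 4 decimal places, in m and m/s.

x = 0.1231, ẋ = -2.2116

phase 1: p=-0.0791, T=0.313, ωT=1.228306, cosh=1.854113, sinh=1.561325; start (x,ẋ)=(-0.066500, 0.550100) → end (x,ẋ)=(0.163125, 1.097149)
phase 2: p=0.4148, T=0.445, ωT=1.746314, cosh=2.953922, sinh=2.779506; start (x,ẋ)=(0.163125, 1.097149) → end (x,ẋ)=(0.448462, 0.495720)
phase 3: p=0.7494, T=0.489, ωT=1.918983, cosh=3.480390, sinh=3.333633; start (x,ẋ)=(0.448462, 0.495720) → end (x,ẋ)=(0.123124, -2.211631)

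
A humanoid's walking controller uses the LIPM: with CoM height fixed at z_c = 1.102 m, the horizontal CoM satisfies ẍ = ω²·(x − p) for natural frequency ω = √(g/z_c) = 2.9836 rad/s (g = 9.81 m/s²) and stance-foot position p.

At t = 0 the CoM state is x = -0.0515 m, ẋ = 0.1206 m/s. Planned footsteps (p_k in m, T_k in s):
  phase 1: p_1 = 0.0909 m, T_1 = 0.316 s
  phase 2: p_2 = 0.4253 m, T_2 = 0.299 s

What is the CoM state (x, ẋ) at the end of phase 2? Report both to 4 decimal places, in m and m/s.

x = -0.3852, ẋ = -1.9224

phase 1: p=0.0909, T=0.316, ωT=0.942818, cosh=1.478367, sinh=1.088838; start (x,ẋ)=(-0.051500, 0.120600) → end (x,ẋ)=(-0.075608, -0.284318)
phase 2: p=0.4253, T=0.299, ωT=0.892096, cosh=1.425018, sinh=1.015222; start (x,ẋ)=(-0.075608, -0.284318) → end (x,ẋ)=(-0.385246, -1.922415)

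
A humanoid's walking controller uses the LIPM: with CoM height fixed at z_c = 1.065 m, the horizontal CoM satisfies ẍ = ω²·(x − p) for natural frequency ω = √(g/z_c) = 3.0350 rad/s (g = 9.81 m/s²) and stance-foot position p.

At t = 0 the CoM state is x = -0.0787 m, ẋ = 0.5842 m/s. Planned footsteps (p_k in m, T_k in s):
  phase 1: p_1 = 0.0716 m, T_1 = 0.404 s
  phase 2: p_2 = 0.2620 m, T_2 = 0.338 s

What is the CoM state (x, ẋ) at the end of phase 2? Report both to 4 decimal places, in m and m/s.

x = 0.1448, ẋ = -0.0390

phase 1: p=0.0716, T=0.404, ωT=1.226140, cosh=1.850736, sinh=1.557313; start (x,ẋ)=(-0.078700, 0.584200) → end (x,ẋ)=(0.093198, 0.370815)
phase 2: p=0.2620, T=0.338, ωT=1.025830, cosh=1.573954, sinh=1.215455; start (x,ẋ)=(0.093198, 0.370815) → end (x,ẋ)=(0.144817, -0.039049)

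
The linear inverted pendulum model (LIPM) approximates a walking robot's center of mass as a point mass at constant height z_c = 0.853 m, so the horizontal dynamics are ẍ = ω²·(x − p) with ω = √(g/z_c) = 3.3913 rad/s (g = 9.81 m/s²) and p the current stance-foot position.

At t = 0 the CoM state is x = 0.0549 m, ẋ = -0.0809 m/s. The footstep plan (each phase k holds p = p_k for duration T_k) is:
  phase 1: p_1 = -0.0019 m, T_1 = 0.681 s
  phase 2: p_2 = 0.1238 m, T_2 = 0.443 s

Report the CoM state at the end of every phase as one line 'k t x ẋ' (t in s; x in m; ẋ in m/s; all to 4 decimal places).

phase 1: p=-0.0019, T=0.681, ωT=2.309475, cosh=5.084227, sinh=4.984913; start (x,ẋ)=(0.054900, -0.080900) → end (x,ẋ)=(0.167968, 0.548909)
phase 2: p=0.1238, T=0.443, ωT=1.502346, cosh=2.357411, sinh=2.134804; start (x,ẋ)=(0.167968, 0.548909) → end (x,ẋ)=(0.573458, 1.613772)

1 0.6810 0.1680 0.5489
2 1.1240 0.5735 1.6138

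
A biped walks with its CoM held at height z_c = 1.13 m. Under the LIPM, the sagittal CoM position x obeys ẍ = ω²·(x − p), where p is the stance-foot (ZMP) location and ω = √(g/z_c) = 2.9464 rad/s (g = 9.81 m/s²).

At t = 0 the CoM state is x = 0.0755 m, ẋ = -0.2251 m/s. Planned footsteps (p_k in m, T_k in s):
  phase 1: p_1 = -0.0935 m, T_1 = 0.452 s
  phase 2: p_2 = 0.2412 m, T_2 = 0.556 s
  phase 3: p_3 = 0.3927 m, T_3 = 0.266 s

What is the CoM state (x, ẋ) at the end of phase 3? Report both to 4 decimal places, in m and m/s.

phase 1: p=-0.0935, T=0.452, ωT=1.331773, cosh=2.025881, sinh=1.761872; start (x,ẋ)=(0.075500, -0.225100) → end (x,ẋ)=(0.114270, 0.421284)
phase 2: p=0.2412, T=0.556, ωT=1.638198, cosh=2.670110, sinh=2.475780; start (x,ẋ)=(0.114270, 0.421284) → end (x,ẋ)=(0.256276, 0.198963)
phase 3: p=0.3927, T=0.266, ωT=0.783742, cosh=1.323173, sinh=0.866479; start (x,ẋ)=(0.256276, 0.198963) → end (x,ẋ)=(0.270698, -0.085028)

x = 0.2707, ẋ = -0.0850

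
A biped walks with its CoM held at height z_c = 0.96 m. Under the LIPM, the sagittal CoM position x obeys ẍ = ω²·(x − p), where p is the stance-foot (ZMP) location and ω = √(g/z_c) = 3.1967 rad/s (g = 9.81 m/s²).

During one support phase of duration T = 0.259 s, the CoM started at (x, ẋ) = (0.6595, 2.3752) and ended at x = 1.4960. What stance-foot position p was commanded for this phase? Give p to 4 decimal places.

ωT = 3.1967·0.259 = 0.827945; cosh(ωT) = 1.362779, sinh(ωT) = 0.925833
x(T) = p + (x₀−p)·cosh(ωT) + (ẋ₀/ω)·sinh(ωT) ⇒ p·(1 − cosh) = x(T) − x₀·cosh − (ẋ₀/ω)·sinh
numerator   = 1.4960 − (0.6595)·1.362779 − (2.3752/3.1967)·0.925833 = -0.090661
denominator = 1 − 1.362779 = -0.362779
p = -0.090661 / -0.362779 = 0.2499

p = 0.2499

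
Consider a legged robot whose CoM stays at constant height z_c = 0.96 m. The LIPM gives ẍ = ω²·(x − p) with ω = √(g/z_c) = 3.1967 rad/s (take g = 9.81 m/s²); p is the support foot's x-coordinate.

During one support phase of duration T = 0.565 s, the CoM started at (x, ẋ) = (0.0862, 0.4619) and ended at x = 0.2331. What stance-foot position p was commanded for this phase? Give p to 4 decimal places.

p = 0.2184

ωT = 3.1967·0.565 = 1.806135; cosh(ωT) = 3.125583, sinh(ωT) = 2.961296
x(T) = p + (x₀−p)·cosh(ωT) + (ẋ₀/ω)·sinh(ωT) ⇒ p·(1 − cosh) = x(T) − x₀·cosh − (ẋ₀/ω)·sinh
numerator   = 0.2331 − (0.0862)·3.125583 − (0.4619/3.1967)·2.961296 = -0.464211
denominator = 1 − 3.125583 = -2.125583
p = -0.464211 / -2.125583 = 0.2184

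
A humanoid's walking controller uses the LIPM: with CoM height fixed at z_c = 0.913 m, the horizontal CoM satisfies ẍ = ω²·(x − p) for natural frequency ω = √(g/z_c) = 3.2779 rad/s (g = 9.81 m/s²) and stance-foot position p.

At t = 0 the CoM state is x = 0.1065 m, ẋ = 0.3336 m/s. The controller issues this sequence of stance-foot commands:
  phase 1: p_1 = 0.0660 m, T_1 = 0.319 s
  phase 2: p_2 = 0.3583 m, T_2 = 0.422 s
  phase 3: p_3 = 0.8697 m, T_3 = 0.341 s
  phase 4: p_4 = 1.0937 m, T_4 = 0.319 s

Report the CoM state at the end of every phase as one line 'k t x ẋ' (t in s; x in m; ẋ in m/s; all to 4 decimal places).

phase 1: p=0.0660, T=0.319, ωT=1.045650, cosh=1.598355, sinh=1.246892; start (x,ẋ)=(0.106500, 0.333600) → end (x,ẋ)=(0.257633, 0.698742)
phase 2: p=0.3583, T=0.422, ωT=1.383274, cosh=2.119346, sinh=1.868590; start (x,ẋ)=(0.257633, 0.698742) → end (x,ẋ)=(0.543274, 0.864285)
phase 3: p=0.8697, T=0.341, ωT=1.117764, cosh=1.692509, sinh=1.365499; start (x,ẋ)=(0.543274, 0.864285) → end (x,ẋ)=(0.677263, 0.001738)
phase 4: p=1.0937, T=0.319, ωT=1.045650, cosh=1.598355, sinh=1.246892; start (x,ẋ)=(0.677263, 0.001738) → end (x,ẋ)=(0.428747, -1.699279)

1 0.3190 0.2576 0.6987
2 0.7410 0.5433 0.8643
3 1.0820 0.6773 0.0017
4 1.4010 0.4287 -1.6993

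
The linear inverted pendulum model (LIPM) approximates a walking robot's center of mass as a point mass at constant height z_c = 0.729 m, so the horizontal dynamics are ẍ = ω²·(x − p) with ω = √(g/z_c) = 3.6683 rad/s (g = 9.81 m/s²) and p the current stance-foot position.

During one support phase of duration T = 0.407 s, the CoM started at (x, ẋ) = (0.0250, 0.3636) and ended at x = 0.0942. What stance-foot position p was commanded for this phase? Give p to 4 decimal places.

ωT = 3.6683·0.407 = 1.492998; cosh(ωT) = 2.337558, sinh(ωT) = 2.112860
x(T) = p + (x₀−p)·cosh(ωT) + (ẋ₀/ω)·sinh(ωT) ⇒ p·(1 − cosh) = x(T) − x₀·cosh − (ẋ₀/ω)·sinh
numerator   = 0.0942 − (0.0250)·2.337558 − (0.3636/3.6683)·2.112860 = -0.173665
denominator = 1 − 2.337558 = -1.337558
p = -0.173665 / -1.337558 = 0.1298

p = 0.1298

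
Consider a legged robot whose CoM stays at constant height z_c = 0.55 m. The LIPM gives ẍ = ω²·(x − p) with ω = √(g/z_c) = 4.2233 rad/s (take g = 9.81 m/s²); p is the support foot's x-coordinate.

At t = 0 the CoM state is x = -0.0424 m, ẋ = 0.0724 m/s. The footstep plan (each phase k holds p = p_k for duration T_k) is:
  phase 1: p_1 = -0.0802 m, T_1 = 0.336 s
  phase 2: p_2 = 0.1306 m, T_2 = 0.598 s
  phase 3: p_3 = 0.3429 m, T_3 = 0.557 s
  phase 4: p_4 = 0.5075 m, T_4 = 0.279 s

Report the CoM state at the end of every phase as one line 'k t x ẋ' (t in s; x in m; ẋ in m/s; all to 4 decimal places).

phase 1: p=-0.0802, T=0.336, ωT=1.419029, cosh=2.187527, sinh=1.945578; start (x,ẋ)=(-0.042400, 0.072400) → end (x,ẋ)=(0.035842, 0.468970)
phase 2: p=0.1306, T=0.598, ωT=2.525533, cosh=6.288788, sinh=6.208772; start (x,ẋ)=(0.035842, 0.468970) → end (x,ẋ)=(0.224128, 0.464545)
phase 3: p=0.3429, T=0.557, ωT=2.352378, cosh=5.302839, sinh=5.207696; start (x,ẋ)=(0.224128, 0.464545) → end (x,ẋ)=(0.285899, -0.148811)
phase 4: p=0.5075, T=0.279, ωT=1.178301, cosh=1.778325, sinh=1.470524; start (x,ẋ)=(0.285899, -0.148811) → end (x,ẋ)=(0.061606, -1.640881)

1 0.3360 0.0358 0.4690
2 0.9340 0.2241 0.4645
3 1.4910 0.2859 -0.1488
4 1.7700 0.0616 -1.6409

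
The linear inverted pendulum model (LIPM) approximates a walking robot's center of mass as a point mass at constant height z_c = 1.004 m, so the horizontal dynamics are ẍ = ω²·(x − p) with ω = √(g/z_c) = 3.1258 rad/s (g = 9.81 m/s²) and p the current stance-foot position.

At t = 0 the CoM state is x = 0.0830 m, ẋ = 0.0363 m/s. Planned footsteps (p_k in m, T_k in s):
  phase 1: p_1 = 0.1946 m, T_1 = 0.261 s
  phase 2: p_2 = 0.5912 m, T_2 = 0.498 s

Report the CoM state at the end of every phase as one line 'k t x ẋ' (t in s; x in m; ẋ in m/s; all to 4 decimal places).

phase 1: p=0.1946, T=0.261, ωT=0.815834, cosh=1.351665, sinh=0.909395; start (x,ẋ)=(0.083000, 0.036300) → end (x,ẋ)=(0.054315, -0.268167)
phase 2: p=0.5912, T=0.498, ωT=1.556648, cosh=2.476870, sinh=2.266028; start (x,ẋ)=(0.054315, -0.268167) → end (x,ẋ)=(-0.933000, -4.467053)

1 0.2610 0.0543 -0.2682
2 0.7590 -0.9330 -4.4671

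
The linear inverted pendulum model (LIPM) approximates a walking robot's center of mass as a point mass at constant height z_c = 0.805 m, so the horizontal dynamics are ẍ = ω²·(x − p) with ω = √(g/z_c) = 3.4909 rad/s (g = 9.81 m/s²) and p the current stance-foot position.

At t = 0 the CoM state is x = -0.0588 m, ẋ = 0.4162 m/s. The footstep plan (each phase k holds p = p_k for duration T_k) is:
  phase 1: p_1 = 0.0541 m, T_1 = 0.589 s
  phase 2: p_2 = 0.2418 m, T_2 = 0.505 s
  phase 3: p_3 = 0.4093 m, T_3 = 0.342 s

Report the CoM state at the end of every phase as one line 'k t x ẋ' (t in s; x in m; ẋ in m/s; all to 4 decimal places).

1 0.5890 0.0640 0.1381
2 1.0940 -0.1799 -1.3418
3 1.4360 -1.2280 -5.4990

phase 1: p=0.0541, T=0.589, ωT=2.056140, cosh=3.971845, sinh=3.843898; start (x,ẋ)=(-0.058800, 0.416200) → end (x,ẋ)=(0.063965, 0.138115)
phase 2: p=0.2418, T=0.505, ωT=1.762904, cosh=3.000445, sinh=2.828899; start (x,ẋ)=(0.063965, 0.138115) → end (x,ẋ)=(-0.179862, -1.341790)
phase 3: p=0.4093, T=0.342, ωT=1.193888, cosh=1.801463, sinh=1.498422; start (x,ẋ)=(-0.179862, -1.341790) → end (x,ẋ)=(-1.227999, -5.499000)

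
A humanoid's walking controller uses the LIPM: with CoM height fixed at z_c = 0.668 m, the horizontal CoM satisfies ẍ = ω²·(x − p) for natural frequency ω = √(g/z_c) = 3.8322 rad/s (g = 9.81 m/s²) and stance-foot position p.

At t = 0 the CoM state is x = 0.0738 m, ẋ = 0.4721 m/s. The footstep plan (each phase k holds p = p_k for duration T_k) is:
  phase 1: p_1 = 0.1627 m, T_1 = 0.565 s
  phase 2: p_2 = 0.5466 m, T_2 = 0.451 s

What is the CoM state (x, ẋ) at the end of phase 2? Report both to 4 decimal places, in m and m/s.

phase 1: p=0.1627, T=0.565, ωT=2.165193, cosh=4.415506, sinh=4.300778; start (x,ẋ)=(0.073800, 0.472100) → end (x,ẋ)=(0.299987, 0.619360)
phase 2: p=0.5466, T=0.451, ωT=1.728322, cosh=2.904390, sinh=2.726808; start (x,ẋ)=(0.299987, 0.619360) → end (x,ẋ)=(0.271046, -0.778161)

x = 0.2710, ẋ = -0.7782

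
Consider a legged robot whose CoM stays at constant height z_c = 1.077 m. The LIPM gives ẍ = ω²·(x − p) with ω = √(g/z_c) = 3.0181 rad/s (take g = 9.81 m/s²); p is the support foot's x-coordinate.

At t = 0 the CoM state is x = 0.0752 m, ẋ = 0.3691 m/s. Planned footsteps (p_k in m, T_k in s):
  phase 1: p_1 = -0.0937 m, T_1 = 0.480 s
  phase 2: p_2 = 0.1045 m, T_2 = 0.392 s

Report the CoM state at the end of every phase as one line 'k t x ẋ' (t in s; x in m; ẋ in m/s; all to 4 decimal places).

phase 1: p=-0.0937, T=0.480, ωT=1.448688, cosh=2.246202, sinh=2.011323; start (x,ẋ)=(0.075200, 0.369100) → end (x,ẋ)=(0.531659, 1.854359)
phase 2: p=0.1045, T=0.392, ωT=1.183095, cosh=1.785396, sinh=1.479067; start (x,ẋ)=(0.531659, 1.854359) → end (x,ẋ)=(1.775906, 5.217592)

1 0.4800 0.5317 1.8544
2 0.8720 1.7759 5.2176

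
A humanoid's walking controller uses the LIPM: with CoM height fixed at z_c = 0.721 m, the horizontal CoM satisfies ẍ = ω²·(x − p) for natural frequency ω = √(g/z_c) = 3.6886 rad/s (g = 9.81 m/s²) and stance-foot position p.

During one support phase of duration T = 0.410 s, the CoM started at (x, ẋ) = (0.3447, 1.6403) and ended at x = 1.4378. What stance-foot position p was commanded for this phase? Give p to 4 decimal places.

p = 0.2481

ωT = 3.6886·0.410 = 1.512326; cosh(ωT) = 2.378834, sinh(ωT) = 2.158438
x(T) = p + (x₀−p)·cosh(ωT) + (ẋ₀/ω)·sinh(ωT) ⇒ p·(1 − cosh) = x(T) − x₀·cosh − (ẋ₀/ω)·sinh
numerator   = 1.4378 − (0.3447)·2.378834 − (1.6403/3.6886)·2.158438 = -0.342030
denominator = 1 − 2.378834 = -1.378834
p = -0.342030 / -1.378834 = 0.2481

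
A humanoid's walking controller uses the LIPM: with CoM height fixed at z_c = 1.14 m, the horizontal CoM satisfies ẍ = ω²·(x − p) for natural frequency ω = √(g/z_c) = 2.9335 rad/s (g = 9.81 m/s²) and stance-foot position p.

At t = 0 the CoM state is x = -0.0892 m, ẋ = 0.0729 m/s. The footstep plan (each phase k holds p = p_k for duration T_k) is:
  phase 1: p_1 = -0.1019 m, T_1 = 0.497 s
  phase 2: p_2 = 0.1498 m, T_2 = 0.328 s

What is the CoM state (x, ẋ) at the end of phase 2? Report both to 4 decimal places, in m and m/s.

x = -0.0170, ẋ = -0.2042

phase 1: p=-0.1019, T=0.497, ωT=1.457950, cosh=2.264926, sinh=2.032213; start (x,ẋ)=(-0.089200, 0.072900) → end (x,ẋ)=(-0.022633, 0.240824)
phase 2: p=0.1498, T=0.328, ωT=0.962188, cosh=1.499737, sinh=1.117681; start (x,ẋ)=(-0.022633, 0.240824) → end (x,ẋ)=(-0.017049, -0.204187)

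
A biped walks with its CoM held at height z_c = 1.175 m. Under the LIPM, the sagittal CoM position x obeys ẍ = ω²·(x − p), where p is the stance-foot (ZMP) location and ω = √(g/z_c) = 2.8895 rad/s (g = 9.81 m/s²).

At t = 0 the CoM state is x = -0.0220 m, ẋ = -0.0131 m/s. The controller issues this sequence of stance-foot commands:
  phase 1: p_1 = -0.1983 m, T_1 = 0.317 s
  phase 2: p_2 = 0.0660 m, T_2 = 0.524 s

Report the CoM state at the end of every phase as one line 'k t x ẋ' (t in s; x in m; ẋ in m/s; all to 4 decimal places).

phase 1: p=-0.1983, T=0.317, ωT=0.915972, cosh=1.449665, sinh=1.049537; start (x,ẋ)=(-0.022000, -0.013100) → end (x,ẋ)=(0.052518, 0.515663)
phase 2: p=0.0660, T=0.524, ωT=1.514098, cosh=2.382663, sinh=2.162656; start (x,ẋ)=(0.052518, 0.515663) → end (x,ẋ)=(0.419826, 1.144401)

1 0.3170 0.0525 0.5157
2 0.8410 0.4198 1.1444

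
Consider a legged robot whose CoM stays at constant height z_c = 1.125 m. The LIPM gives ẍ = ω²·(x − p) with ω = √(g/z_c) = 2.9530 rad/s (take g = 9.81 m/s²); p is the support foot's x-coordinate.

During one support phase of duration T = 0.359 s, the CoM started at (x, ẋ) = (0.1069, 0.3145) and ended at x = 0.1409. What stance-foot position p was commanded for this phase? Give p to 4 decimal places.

p = 0.2712

ωT = 2.9530·0.359 = 1.060127; cosh(ωT) = 1.616575, sinh(ωT) = 1.270163
x(T) = p + (x₀−p)·cosh(ωT) + (ẋ₀/ω)·sinh(ωT) ⇒ p·(1 − cosh) = x(T) − x₀·cosh − (ẋ₀/ω)·sinh
numerator   = 0.1409 − (0.1069)·1.616575 − (0.3145/2.9530)·1.270163 = -0.167187
denominator = 1 − 1.616575 = -0.616575
p = -0.167187 / -0.616575 = 0.2712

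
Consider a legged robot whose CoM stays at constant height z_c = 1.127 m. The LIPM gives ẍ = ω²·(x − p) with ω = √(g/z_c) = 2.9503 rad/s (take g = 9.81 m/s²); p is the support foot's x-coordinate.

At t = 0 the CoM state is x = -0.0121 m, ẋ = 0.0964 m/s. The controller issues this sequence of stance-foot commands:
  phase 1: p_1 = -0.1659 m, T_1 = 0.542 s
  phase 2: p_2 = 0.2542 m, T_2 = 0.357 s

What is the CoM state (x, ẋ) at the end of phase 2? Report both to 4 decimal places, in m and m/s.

phase 1: p=-0.1659, T=0.542, ωT=1.599063, cosh=2.575239, sinh=2.373153; start (x,ẋ)=(-0.012100, 0.096400) → end (x,ẋ)=(0.307714, 1.325086)
phase 2: p=0.2542, T=0.357, ωT=1.053257, cosh=1.607887, sinh=1.259087; start (x,ẋ)=(0.307714, 1.325086) → end (x,ẋ)=(0.905745, 2.329374)

x = 0.9057, ẋ = 2.3294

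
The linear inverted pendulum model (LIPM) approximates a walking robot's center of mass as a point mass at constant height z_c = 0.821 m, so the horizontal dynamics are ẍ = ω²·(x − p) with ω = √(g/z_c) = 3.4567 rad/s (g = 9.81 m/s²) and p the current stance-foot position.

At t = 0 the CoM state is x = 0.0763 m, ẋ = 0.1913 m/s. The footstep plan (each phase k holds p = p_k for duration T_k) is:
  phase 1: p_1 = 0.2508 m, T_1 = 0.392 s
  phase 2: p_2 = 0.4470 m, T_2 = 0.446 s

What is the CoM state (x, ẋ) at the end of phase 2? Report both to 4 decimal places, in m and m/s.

phase 1: p=0.2508, T=0.392, ωT=1.355026, cosh=2.067402, sinh=1.809461; start (x,ẋ)=(0.076300, 0.191300) → end (x,ẋ)=(-0.009823, -0.695963)
phase 2: p=0.4470, T=0.446, ωT=1.541688, cosh=2.443246, sinh=2.229226; start (x,ẋ)=(-0.009823, -0.695963) → end (x,ẋ)=(-1.117957, -5.220577)

x = -1.1180, ẋ = -5.2206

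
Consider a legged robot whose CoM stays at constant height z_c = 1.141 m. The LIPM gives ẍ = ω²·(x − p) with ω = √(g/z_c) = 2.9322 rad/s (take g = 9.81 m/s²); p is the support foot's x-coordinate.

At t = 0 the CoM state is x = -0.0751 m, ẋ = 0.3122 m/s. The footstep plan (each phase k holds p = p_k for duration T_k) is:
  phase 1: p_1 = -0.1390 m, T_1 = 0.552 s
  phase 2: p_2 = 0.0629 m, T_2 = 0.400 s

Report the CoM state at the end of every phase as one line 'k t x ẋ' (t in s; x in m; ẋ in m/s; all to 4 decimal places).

phase 1: p=-0.1390, T=0.552, ωT=1.618574, cosh=2.622036, sinh=2.423855; start (x,ẋ)=(-0.075100, 0.312200) → end (x,ẋ)=(0.286623, 1.272752)
phase 2: p=0.0629, T=0.400, ωT=1.172880, cosh=1.770380, sinh=1.460905; start (x,ẋ)=(0.286623, 1.272752) → end (x,ẋ)=(1.093096, 3.211610)

1 0.5520 0.2866 1.2728
2 0.9520 1.0931 3.2116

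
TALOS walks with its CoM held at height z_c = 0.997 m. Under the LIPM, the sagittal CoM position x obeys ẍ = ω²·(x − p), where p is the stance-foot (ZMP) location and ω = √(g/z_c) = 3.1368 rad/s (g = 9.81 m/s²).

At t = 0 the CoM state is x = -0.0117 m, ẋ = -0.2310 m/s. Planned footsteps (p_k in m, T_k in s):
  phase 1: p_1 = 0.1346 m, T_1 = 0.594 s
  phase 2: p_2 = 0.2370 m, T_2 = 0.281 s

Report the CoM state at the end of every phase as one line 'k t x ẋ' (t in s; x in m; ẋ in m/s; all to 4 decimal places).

1 0.5940 -0.5798 -2.2055
2 0.8750 -1.6213 -5.6814

phase 1: p=0.1346, T=0.594, ωT=1.863259, cosh=3.299937, sinh=3.144771; start (x,ẋ)=(-0.011700, -0.231000) → end (x,ẋ)=(-0.579768, -2.205464)
phase 2: p=0.2370, T=0.281, ωT=0.881441, cosh=1.414281, sinh=1.000095; start (x,ẋ)=(-0.579768, -2.205464) → end (x,ẋ)=(-1.621299, -5.681426)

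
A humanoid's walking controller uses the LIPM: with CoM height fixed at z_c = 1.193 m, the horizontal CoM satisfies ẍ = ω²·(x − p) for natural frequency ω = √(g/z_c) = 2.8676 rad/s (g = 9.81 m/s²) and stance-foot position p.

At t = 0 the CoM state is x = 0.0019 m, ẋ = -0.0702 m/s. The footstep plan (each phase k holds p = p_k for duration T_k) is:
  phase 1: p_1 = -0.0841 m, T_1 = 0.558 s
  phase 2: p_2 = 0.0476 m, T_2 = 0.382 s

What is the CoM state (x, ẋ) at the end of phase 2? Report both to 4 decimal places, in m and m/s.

x = 0.2881, ẋ = 0.7944

phase 1: p=-0.0841, T=0.558, ωT=1.600121, cosh=2.577751, sinh=2.375879; start (x,ẋ)=(0.001900, -0.070200) → end (x,ẋ)=(0.079424, 0.404966)
phase 2: p=0.0476, T=0.382, ωT=1.095423, cosh=1.662423, sinh=1.328025; start (x,ẋ)=(0.079424, 0.404966) → end (x,ẋ)=(0.288051, 0.794419)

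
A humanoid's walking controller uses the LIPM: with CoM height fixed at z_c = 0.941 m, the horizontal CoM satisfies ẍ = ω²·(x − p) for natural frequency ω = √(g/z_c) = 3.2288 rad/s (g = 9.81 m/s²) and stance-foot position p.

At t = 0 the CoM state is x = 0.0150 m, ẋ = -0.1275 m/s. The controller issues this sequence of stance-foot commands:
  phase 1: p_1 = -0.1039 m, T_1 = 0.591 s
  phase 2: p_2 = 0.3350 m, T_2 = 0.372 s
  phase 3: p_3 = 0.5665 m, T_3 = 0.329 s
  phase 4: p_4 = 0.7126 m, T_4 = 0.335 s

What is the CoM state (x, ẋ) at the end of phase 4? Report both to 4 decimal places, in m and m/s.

phase 1: p=-0.1039, T=0.591, ωT=1.908221, cosh=3.444714, sinh=3.296370; start (x,ẋ)=(0.015000, -0.127500) → end (x,ẋ)=(0.175508, 0.826290)
phase 2: p=0.3350, T=0.372, ωT=1.201114, cosh=1.812338, sinh=1.511479; start (x,ẋ)=(0.175508, 0.826290) → end (x,ẋ)=(0.432753, 0.719154)
phase 3: p=0.5665, T=0.329, ωT=1.062275, cosh=1.619307, sinh=1.273639; start (x,ẋ)=(0.432753, 0.719154) → end (x,ẋ)=(0.633602, 0.614522)
phase 4: p=0.7126, T=0.335, ωT=1.081648, cosh=1.644286, sinh=1.305250; start (x,ẋ)=(0.633602, 0.614522) → end (x,ẋ)=(0.831126, 0.677520)

x = 0.8311, ẋ = 0.6775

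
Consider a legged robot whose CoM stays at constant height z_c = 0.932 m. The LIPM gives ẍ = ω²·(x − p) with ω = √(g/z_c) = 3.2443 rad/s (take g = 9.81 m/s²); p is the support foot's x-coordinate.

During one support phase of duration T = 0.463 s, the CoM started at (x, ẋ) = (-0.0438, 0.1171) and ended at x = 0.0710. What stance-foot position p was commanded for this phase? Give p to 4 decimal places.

p = -0.0716

ωT = 3.2443·0.463 = 1.502111; cosh(ωT) = 2.356910, sinh(ωT) = 2.134250
x(T) = p + (x₀−p)·cosh(ωT) + (ẋ₀/ω)·sinh(ωT) ⇒ p·(1 − cosh) = x(T) − x₀·cosh − (ẋ₀/ω)·sinh
numerator   = 0.0710 − (-0.0438)·2.356910 − (0.1171/3.2443)·2.134250 = 0.097199
denominator = 1 − 2.356910 = -1.356910
p = 0.097199 / -1.356910 = -0.0716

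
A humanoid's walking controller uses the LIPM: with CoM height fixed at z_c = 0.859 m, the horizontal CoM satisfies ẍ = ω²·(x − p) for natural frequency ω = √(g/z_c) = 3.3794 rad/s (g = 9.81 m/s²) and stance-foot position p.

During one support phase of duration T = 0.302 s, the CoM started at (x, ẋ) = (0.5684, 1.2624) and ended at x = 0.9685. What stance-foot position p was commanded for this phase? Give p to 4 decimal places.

ωT = 3.3794·0.302 = 1.020579; cosh(ωT) = 1.567593, sinh(ωT) = 1.207207
x(T) = p + (x₀−p)·cosh(ωT) + (ẋ₀/ω)·sinh(ωT) ⇒ p·(1 − cosh) = x(T) − x₀·cosh − (ẋ₀/ω)·sinh
numerator   = 0.9685 − (0.5684)·1.567593 − (1.2624/3.3794)·1.207207 = -0.373481
denominator = 1 − 1.567593 = -0.567593
p = -0.373481 / -0.567593 = 0.6580

p = 0.6580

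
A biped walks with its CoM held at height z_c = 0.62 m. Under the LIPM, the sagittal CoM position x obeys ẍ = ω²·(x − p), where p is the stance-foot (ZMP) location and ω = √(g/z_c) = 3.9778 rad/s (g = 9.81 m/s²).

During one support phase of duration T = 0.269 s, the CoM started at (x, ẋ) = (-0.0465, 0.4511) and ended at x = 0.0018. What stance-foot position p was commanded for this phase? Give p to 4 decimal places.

p = 0.1086

ωT = 3.9778·0.269 = 1.070028; cosh(ωT) = 1.629230, sinh(ωT) = 1.286231
x(T) = p + (x₀−p)·cosh(ωT) + (ẋ₀/ω)·sinh(ωT) ⇒ p·(1 − cosh) = x(T) − x₀·cosh − (ẋ₀/ω)·sinh
numerator   = 0.0018 − (-0.0465)·1.629230 − (0.4511/3.9778)·1.286231 = -0.068305
denominator = 1 − 1.629230 = -0.629230
p = -0.068305 / -0.629230 = 0.1086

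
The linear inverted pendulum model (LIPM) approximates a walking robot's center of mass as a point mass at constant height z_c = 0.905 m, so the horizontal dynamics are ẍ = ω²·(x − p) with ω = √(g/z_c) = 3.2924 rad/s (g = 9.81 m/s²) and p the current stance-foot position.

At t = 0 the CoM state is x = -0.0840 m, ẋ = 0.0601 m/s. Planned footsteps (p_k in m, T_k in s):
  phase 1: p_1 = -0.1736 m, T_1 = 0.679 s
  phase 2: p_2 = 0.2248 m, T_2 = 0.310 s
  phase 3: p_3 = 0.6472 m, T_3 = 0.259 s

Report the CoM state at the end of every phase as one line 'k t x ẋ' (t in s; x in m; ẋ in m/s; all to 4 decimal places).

phase 1: p=-0.1736, T=0.679, ωT=2.235540, cosh=4.729230, sinh=4.622296; start (x,ẋ)=(-0.084000, 0.060100) → end (x,ẋ)=(0.334515, 1.647800)
phase 2: p=0.2248, T=0.310, ωT=1.020644, cosh=1.567672, sinh=1.207309; start (x,ẋ)=(0.334515, 1.647800) → end (x,ẋ)=(1.001039, 3.019321)
phase 3: p=0.6472, T=0.259, ωT=0.852732, cosh=1.386148, sinh=0.959899; start (x,ẋ)=(1.001039, 3.019321) → end (x,ẋ)=(2.017955, 5.303487)

1 0.6790 0.3345 1.6478
2 0.9890 1.0010 3.0193
3 1.2480 2.0180 5.3035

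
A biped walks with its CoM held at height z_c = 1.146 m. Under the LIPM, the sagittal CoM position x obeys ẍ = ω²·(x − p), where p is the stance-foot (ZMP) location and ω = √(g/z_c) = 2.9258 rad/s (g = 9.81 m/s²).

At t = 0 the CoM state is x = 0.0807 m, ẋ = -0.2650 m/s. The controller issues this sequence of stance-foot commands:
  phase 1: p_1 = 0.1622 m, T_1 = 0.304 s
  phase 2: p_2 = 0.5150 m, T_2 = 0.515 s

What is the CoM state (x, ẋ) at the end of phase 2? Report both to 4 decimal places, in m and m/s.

phase 1: p=0.1622, T=0.304, ωT=0.889443, cosh=1.422329, sinh=1.011445; start (x,ẋ)=(0.080700, -0.265000) → end (x,ẋ)=(-0.045330, -0.618099)
phase 2: p=0.5150, T=0.515, ωT=1.506787, cosh=2.366915, sinh=2.145294; start (x,ẋ)=(-0.045330, -0.618099) → end (x,ẋ)=(-1.264464, -4.980012)

x = -1.2645, ẋ = -4.9800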